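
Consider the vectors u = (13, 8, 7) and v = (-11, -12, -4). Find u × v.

(52, -25, -68)

i: 8·(-4) - 7·(-12) = -32 - (-84) = 52
j: 7·(-11) - 13·(-4) = -77 - (-52) = -25
k: 13·(-12) - 8·(-11) = -156 - (-88) = -68
u × v = (52, -25, -68)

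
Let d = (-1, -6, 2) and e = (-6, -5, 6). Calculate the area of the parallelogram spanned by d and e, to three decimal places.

i: (-6)·6 - 2·(-5) = -36 - (-10) = -26
j: 2·(-6) - (-1)·6 = -12 - (-6) = -6
k: (-1)·(-5) - (-6)·(-6) = 5 - 36 = -31
d × e = (-26, -6, -31)
|d × e| = √((-26)² + (-6)² + (-31)²) = √1673 ≈ 40.9023

40.902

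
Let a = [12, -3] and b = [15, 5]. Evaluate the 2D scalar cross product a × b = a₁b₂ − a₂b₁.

12·5 - (-3)·15 = 60 - (-45) = 105

105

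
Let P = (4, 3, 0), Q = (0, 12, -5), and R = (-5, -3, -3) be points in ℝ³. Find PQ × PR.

PQ = (-4, 9, -5)
PR = (-9, -6, -3)
i: 9·(-3) - (-5)·(-6) = -27 - 30 = -57
j: (-5)·(-9) - (-4)·(-3) = 45 - 12 = 33
k: (-4)·(-6) - 9·(-9) = 24 - (-81) = 105
PQ × PR = (-57, 33, 105)

(-57, 33, 105)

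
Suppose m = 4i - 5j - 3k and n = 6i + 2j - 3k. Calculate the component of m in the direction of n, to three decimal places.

m · n = 4·6 + (-5)·2 + (-3)·(-3) = 24 - 10 + 9 = 23
|n| = √(36 + 4 + 9) = √49 ≈ 7.0000
comp_n m = 23 / √49 ≈ 3.286

3.286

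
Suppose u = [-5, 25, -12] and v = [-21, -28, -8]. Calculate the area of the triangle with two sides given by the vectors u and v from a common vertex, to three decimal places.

i: 25·(-8) - (-12)·(-28) = -200 - 336 = -536
j: (-12)·(-21) - (-5)·(-8) = 252 - 40 = 212
k: (-5)·(-28) - 25·(-21) = 140 - (-525) = 665
u × v = (-536, 212, 665)
|u × v| = √((-536)² + 212² + 665²) = √774465 ≈ 880.0369
area = ½ · 880.0369 ≈ 440.018

440.018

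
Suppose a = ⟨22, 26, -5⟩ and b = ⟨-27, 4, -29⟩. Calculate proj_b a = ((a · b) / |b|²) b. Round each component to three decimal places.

a · b = 22·(-27) + 26·4 + (-5)·(-29) = -594 + 104 + 145 = -345
|b|² = 729 + 16 + 841 = 1586
proj_b a = (-345/1586) · (-27, 4, -29) ≈ (5.873, -0.870, 6.308)

(5.873, -0.870, 6.308)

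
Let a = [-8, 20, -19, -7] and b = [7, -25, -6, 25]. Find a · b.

-617

a · b = (-8)·7 + 20·(-25) + (-19)·(-6) + (-7)·25 = -56 - 500 + 114 - 175 = -617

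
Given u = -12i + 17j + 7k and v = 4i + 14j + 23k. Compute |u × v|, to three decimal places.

i: 17·23 - 7·14 = 391 - 98 = 293
j: 7·4 - (-12)·23 = 28 - (-276) = 304
k: (-12)·14 - 17·4 = -168 - 68 = -236
u × v = (293, 304, -236)
|u × v| = √(293² + 304² + (-236)²) = √233961 ≈ 483.6952

483.695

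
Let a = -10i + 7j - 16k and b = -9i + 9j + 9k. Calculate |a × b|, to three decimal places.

i: 7·9 - (-16)·9 = 63 - (-144) = 207
j: (-16)·(-9) - (-10)·9 = 144 - (-90) = 234
k: (-10)·9 - 7·(-9) = -90 - (-63) = -27
a × b = (207, 234, -27)
|a × b| = √(207² + 234² + (-27)²) = √98334 ≈ 313.5825

313.583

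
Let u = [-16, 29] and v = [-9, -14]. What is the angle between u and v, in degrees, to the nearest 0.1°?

118.4

u · v = (-16)·(-9) + 29·(-14) = 144 - 406 = -262
|u|² = 256 + 841 = 1097,  |u| = √1097 ≈ 33.120990
|v|² = 81 + 196 = 277,  |v| = √277 ≈ 16.643317
cos θ = -262 / (33.120990 · 16.643317) ≈ -0.47529
θ = arccos(-0.47529) ≈ 118.4°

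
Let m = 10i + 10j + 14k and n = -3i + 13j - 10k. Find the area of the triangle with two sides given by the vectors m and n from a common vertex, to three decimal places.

164.688

i: 10·(-10) - 14·13 = -100 - 182 = -282
j: 14·(-3) - 10·(-10) = -42 - (-100) = 58
k: 10·13 - 10·(-3) = 130 - (-30) = 160
m × n = (-282, 58, 160)
|m × n| = √((-282)² + 58² + 160²) = √108488 ≈ 329.3752
area = ½ · 329.3752 ≈ 164.688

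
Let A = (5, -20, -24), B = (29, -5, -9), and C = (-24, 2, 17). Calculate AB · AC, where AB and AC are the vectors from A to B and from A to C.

249

AB = B − A = (24, 15, 15)
AC = C − A = (-29, 22, 41)
AB · AC = 24·(-29) + 15·22 + 15·41 = -696 + 330 + 615 = 249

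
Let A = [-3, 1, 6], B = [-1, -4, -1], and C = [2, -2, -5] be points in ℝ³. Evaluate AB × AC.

(34, -13, 19)

AB = (2, -5, -7)
AC = (5, -3, -11)
i: (-5)·(-11) - (-7)·(-3) = 55 - 21 = 34
j: (-7)·5 - 2·(-11) = -35 - (-22) = -13
k: 2·(-3) - (-5)·5 = -6 - (-25) = 19
AB × AC = (34, -13, 19)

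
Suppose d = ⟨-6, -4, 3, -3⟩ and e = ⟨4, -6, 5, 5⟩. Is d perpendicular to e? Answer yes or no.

d · e = (-6)·4 + (-4)·(-6) + 3·5 + (-3)·5 = -24 + 24 + 15 - 15 = 0
Zero, so the vectors are orthogonal.

yes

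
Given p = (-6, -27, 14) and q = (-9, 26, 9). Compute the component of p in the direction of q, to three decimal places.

-18.032

p · q = (-6)·(-9) + (-27)·26 + 14·9 = 54 - 702 + 126 = -522
|q| = √(81 + 676 + 81) = √838 ≈ 28.9482
comp_q p = -522 / √838 ≈ -18.032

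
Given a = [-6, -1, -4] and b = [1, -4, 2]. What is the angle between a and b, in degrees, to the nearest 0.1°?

a · b = (-6)·1 + (-1)·(-4) + (-4)·2 = -6 + 4 - 8 = -10
|a|² = 36 + 1 + 16 = 53,  |a| = √53 ≈ 7.280110
|b|² = 1 + 16 + 4 = 21,  |b| = √21 ≈ 4.582576
cos θ = -10 / (7.280110 · 4.582576) ≈ -0.29975
θ = arccos(-0.29975) ≈ 107.4°

107.4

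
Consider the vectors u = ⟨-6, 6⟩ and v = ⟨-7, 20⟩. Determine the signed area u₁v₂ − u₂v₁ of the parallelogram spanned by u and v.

(-6)·20 - 6·(-7) = -120 - (-42) = -78

-78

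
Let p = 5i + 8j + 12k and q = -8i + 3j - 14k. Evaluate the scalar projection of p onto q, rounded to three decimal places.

p · q = 5·(-8) + 8·3 + 12·(-14) = -40 + 24 - 168 = -184
|q| = √(64 + 9 + 196) = √269 ≈ 16.4012
comp_q p = -184 / √269 ≈ -11.219

-11.219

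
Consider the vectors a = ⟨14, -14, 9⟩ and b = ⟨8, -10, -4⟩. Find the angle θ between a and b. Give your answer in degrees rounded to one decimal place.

42.2

a · b = 14·8 + (-14)·(-10) + 9·(-4) = 112 + 140 - 36 = 216
|a|² = 196 + 196 + 81 = 473,  |a| = √473 ≈ 21.748563
|b|² = 64 + 100 + 16 = 180,  |b| = √180 ≈ 13.416408
cos θ = 216 / (21.748563 · 13.416408) ≈ 0.74026
θ = arccos(0.74026) ≈ 42.2°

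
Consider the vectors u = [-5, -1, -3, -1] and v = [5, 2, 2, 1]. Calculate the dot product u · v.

u · v = (-5)·5 + (-1)·2 + (-3)·2 + (-1)·1 = -25 - 2 - 6 - 1 = -34

-34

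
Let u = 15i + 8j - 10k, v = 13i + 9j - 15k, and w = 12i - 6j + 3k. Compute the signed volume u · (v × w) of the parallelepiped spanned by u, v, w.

v × w:
i: 9·3 - (-15)·(-6) = 27 - 90 = -63
j: (-15)·12 - 13·3 = -180 - 39 = -219
k: 13·(-6) - 9·12 = -78 - 108 = -186
v × w = (-63, -219, -186)
u · (v × w) = 15·(-63) + 8·(-219) + (-10)·(-186) = -945 - 1752 + 1860 = -837

-837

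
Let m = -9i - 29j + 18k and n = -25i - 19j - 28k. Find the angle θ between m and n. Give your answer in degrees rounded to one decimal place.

79.4

m · n = (-9)·(-25) + (-29)·(-19) + 18·(-28) = 225 + 551 - 504 = 272
|m|² = 81 + 841 + 324 = 1246,  |m| = √1246 ≈ 35.298725
|n|² = 625 + 361 + 784 = 1770,  |n| = √1770 ≈ 42.071368
cos θ = 272 / (35.298725 · 42.071368) ≈ 0.18316
θ = arccos(0.18316) ≈ 79.4°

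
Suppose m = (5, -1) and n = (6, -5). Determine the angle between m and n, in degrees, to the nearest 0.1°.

m · n = 5·6 + (-1)·(-5) = 30 + 5 = 35
|m|² = 25 + 1 = 26,  |m| = √26 ≈ 5.099020
|n|² = 36 + 25 = 61,  |n| = √61 ≈ 7.810250
cos θ = 35 / (5.099020 · 7.810250) ≈ 0.87885
θ = arccos(0.87885) ≈ 28.5°

28.5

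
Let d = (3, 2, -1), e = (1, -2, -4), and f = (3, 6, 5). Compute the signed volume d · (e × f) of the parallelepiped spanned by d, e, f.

e × f:
i: (-2)·5 - (-4)·6 = -10 - (-24) = 14
j: (-4)·3 - 1·5 = -12 - 5 = -17
k: 1·6 - (-2)·3 = 6 - (-6) = 12
e × f = (14, -17, 12)
d · (e × f) = 3·14 + 2·(-17) + (-1)·12 = 42 - 34 - 12 = -4

-4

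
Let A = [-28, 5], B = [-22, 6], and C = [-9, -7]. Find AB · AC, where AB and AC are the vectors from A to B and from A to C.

102

AB = B − A = (6, 1)
AC = C − A = (19, -12)
AB · AC = 6·19 + 1·(-12) = 114 - 12 = 102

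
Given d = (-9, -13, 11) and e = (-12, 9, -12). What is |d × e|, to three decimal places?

342.079

i: (-13)·(-12) - 11·9 = 156 - 99 = 57
j: 11·(-12) - (-9)·(-12) = -132 - 108 = -240
k: (-9)·9 - (-13)·(-12) = -81 - 156 = -237
d × e = (57, -240, -237)
|d × e| = √(57² + (-240)² + (-237)²) = √117018 ≈ 342.0789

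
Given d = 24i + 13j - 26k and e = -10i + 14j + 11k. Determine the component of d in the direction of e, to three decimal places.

-16.846

d · e = 24·(-10) + 13·14 + (-26)·11 = -240 + 182 - 286 = -344
|e| = √(100 + 196 + 121) = √417 ≈ 20.4206
comp_e d = -344 / √417 ≈ -16.846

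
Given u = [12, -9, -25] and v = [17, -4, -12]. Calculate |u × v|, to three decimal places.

300.083

i: (-9)·(-12) - (-25)·(-4) = 108 - 100 = 8
j: (-25)·17 - 12·(-12) = -425 - (-144) = -281
k: 12·(-4) - (-9)·17 = -48 - (-153) = 105
u × v = (8, -281, 105)
|u × v| = √(8² + (-281)² + 105²) = √90050 ≈ 300.0833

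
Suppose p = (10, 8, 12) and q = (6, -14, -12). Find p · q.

p · q = 10·6 + 8·(-14) + 12·(-12) = 60 - 112 - 144 = -196

-196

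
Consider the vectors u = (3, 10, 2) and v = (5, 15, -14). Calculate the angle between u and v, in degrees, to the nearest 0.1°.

u · v = 3·5 + 10·15 + 2·(-14) = 15 + 150 - 28 = 137
|u|² = 9 + 100 + 4 = 113,  |u| = √113 ≈ 10.630146
|v|² = 25 + 225 + 196 = 446,  |v| = √446 ≈ 21.118712
cos θ = 137 / (10.630146 · 21.118712) ≈ 0.61026
θ = arccos(0.61026) ≈ 52.4°

52.4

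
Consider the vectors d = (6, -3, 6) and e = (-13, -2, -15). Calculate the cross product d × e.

i: (-3)·(-15) - 6·(-2) = 45 - (-12) = 57
j: 6·(-13) - 6·(-15) = -78 - (-90) = 12
k: 6·(-2) - (-3)·(-13) = -12 - 39 = -51
d × e = (57, 12, -51)

(57, 12, -51)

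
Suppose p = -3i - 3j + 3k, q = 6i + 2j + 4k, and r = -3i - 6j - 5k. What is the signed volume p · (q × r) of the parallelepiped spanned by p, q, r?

q × r:
i: 2·(-5) - 4·(-6) = -10 - (-24) = 14
j: 4·(-3) - 6·(-5) = -12 - (-30) = 18
k: 6·(-6) - 2·(-3) = -36 - (-6) = -30
q × r = (14, 18, -30)
p · (q × r) = (-3)·14 + (-3)·18 + 3·(-30) = -42 - 54 - 90 = -186

-186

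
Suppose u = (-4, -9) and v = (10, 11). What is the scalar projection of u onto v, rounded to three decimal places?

-9.350

u · v = (-4)·10 + (-9)·11 = -40 - 99 = -139
|v| = √(100 + 121) = √221 ≈ 14.8661
comp_v u = -139 / √221 ≈ -9.350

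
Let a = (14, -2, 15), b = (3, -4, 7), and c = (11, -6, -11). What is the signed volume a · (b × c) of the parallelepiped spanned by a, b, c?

b × c:
i: (-4)·(-11) - 7·(-6) = 44 - (-42) = 86
j: 7·11 - 3·(-11) = 77 - (-33) = 110
k: 3·(-6) - (-4)·11 = -18 - (-44) = 26
b × c = (86, 110, 26)
a · (b × c) = 14·86 + (-2)·110 + 15·26 = 1204 - 220 + 390 = 1374

1374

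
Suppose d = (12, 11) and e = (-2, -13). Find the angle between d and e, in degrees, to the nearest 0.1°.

d · e = 12·(-2) + 11·(-13) = -24 - 143 = -167
|d|² = 144 + 121 = 265,  |d| = √265 ≈ 16.278821
|e|² = 4 + 169 = 173,  |e| = √173 ≈ 13.152946
cos θ = -167 / (16.278821 · 13.152946) ≈ -0.77996
θ = arccos(-0.77996) ≈ 141.3°

141.3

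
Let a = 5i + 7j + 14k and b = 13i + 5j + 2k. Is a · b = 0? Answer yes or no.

no

a · b = 5·13 + 7·5 + 14·2 = 65 + 35 + 28 = 128
Nonzero, so the vectors are not orthogonal.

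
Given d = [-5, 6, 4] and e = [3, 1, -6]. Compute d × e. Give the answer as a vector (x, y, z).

i: 6·(-6) - 4·1 = -36 - 4 = -40
j: 4·3 - (-5)·(-6) = 12 - 30 = -18
k: (-5)·1 - 6·3 = -5 - 18 = -23
d × e = (-40, -18, -23)

(-40, -18, -23)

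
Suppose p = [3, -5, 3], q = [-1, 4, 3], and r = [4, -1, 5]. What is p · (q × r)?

-61

q × r:
i: 4·5 - 3·(-1) = 20 - (-3) = 23
j: 3·4 - (-1)·5 = 12 - (-5) = 17
k: (-1)·(-1) - 4·4 = 1 - 16 = -15
q × r = (23, 17, -15)
p · (q × r) = 3·23 + (-5)·17 + 3·(-15) = 69 - 85 - 45 = -61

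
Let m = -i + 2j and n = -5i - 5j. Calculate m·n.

-5

m · n = (-1)·(-5) + 2·(-5) = 5 - 10 = -5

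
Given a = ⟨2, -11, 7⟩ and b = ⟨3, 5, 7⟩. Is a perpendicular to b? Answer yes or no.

a · b = 2·3 + (-11)·5 + 7·7 = 6 - 55 + 49 = 0
Zero, so the vectors are orthogonal.

yes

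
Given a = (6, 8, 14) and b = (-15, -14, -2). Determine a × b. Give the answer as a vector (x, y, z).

(180, -198, 36)

i: 8·(-2) - 14·(-14) = -16 - (-196) = 180
j: 14·(-15) - 6·(-2) = -210 - (-12) = -198
k: 6·(-14) - 8·(-15) = -84 - (-120) = 36
a × b = (180, -198, 36)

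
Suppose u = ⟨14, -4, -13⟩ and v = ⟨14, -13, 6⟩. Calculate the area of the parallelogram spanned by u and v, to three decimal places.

351.967

i: (-4)·6 - (-13)·(-13) = -24 - 169 = -193
j: (-13)·14 - 14·6 = -182 - 84 = -266
k: 14·(-13) - (-4)·14 = -182 - (-56) = -126
u × v = (-193, -266, -126)
|u × v| = √((-193)² + (-266)² + (-126)²) = √123881 ≈ 351.9673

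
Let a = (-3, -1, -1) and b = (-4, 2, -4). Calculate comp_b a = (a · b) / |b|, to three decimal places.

2.333

a · b = (-3)·(-4) + (-1)·2 + (-1)·(-4) = 12 - 2 + 4 = 14
|b| = √(16 + 4 + 16) = √36 ≈ 6.0000
comp_b a = 14 / √36 ≈ 2.333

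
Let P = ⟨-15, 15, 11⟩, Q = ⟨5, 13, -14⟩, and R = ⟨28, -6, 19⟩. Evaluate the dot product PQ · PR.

PQ = Q − P = (20, -2, -25)
PR = R − P = (43, -21, 8)
PQ · PR = 20·43 + (-2)·(-21) + (-25)·8 = 860 + 42 - 200 = 702

702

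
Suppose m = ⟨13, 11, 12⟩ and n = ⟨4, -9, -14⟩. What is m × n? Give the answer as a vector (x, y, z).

(-46, 230, -161)

i: 11·(-14) - 12·(-9) = -154 - (-108) = -46
j: 12·4 - 13·(-14) = 48 - (-182) = 230
k: 13·(-9) - 11·4 = -117 - 44 = -161
m × n = (-46, 230, -161)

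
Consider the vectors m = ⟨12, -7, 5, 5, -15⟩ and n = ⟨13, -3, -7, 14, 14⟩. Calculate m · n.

2

m · n = 12·13 + (-7)·(-3) + 5·(-7) + 5·14 + (-15)·14 = 156 + 21 - 35 + 70 - 210 = 2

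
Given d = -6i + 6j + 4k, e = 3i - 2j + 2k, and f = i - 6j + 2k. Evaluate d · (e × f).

e × f:
i: (-2)·2 - 2·(-6) = -4 - (-12) = 8
j: 2·1 - 3·2 = 2 - 6 = -4
k: 3·(-6) - (-2)·1 = -18 - (-2) = -16
e × f = (8, -4, -16)
d · (e × f) = (-6)·8 + 6·(-4) + 4·(-16) = -48 - 24 - 64 = -136

-136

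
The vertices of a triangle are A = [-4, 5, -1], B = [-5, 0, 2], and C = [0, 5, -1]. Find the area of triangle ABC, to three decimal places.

11.662

AB = (-1, -5, 3),  AC = (4, 0, 0)
i: (-5)·0 - 3·0 = 0 - 0 = 0
j: 3·4 - (-1)·0 = 12 - 0 = 12
k: (-1)·0 - (-5)·4 = 0 - (-20) = 20
AB × AC = (0, 12, 20)
|AB × AC| = √544 ≈ 23.3238
area = ½ · 23.3238 ≈ 11.662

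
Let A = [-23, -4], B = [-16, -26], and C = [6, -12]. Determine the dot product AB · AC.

AB = B − A = (7, -22)
AC = C − A = (29, -8)
AB · AC = 7·29 + (-22)·(-8) = 203 + 176 = 379

379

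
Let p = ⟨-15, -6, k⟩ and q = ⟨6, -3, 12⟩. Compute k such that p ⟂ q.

6

p · q = (-15)·6 + (-6)·(-3) + k·12 = -72 + 12k
Set equal to 0: 12k = 72, so k = 6.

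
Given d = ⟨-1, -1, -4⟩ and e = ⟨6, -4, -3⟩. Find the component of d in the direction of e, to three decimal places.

1.280

d · e = (-1)·6 + (-1)·(-4) + (-4)·(-3) = -6 + 4 + 12 = 10
|e| = √(36 + 16 + 9) = √61 ≈ 7.8102
comp_e d = 10 / √61 ≈ 1.280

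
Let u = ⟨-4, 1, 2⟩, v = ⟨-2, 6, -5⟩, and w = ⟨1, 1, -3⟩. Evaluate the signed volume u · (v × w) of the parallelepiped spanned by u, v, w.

25

v × w:
i: 6·(-3) - (-5)·1 = -18 - (-5) = -13
j: (-5)·1 - (-2)·(-3) = -5 - 6 = -11
k: (-2)·1 - 6·1 = -2 - 6 = -8
v × w = (-13, -11, -8)
u · (v × w) = (-4)·(-13) + 1·(-11) + 2·(-8) = 52 - 11 - 16 = 25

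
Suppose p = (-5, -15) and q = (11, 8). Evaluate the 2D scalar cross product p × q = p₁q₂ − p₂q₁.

(-5)·8 - (-15)·11 = -40 - (-165) = 125

125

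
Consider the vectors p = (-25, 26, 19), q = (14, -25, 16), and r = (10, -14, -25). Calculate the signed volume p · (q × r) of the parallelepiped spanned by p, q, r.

-6939

q × r:
i: (-25)·(-25) - 16·(-14) = 625 - (-224) = 849
j: 16·10 - 14·(-25) = 160 - (-350) = 510
k: 14·(-14) - (-25)·10 = -196 - (-250) = 54
q × r = (849, 510, 54)
p · (q × r) = (-25)·849 + 26·510 + 19·54 = -21225 + 13260 + 1026 = -6939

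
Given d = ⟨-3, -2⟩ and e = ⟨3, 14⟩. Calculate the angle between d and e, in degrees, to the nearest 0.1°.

d · e = (-3)·3 + (-2)·14 = -9 - 28 = -37
|d|² = 9 + 4 = 13,  |d| = √13 ≈ 3.605551
|e|² = 9 + 196 = 205,  |e| = √205 ≈ 14.317821
cos θ = -37 / (3.605551 · 14.317821) ≈ -0.71673
θ = arccos(-0.71673) ≈ 135.8°

135.8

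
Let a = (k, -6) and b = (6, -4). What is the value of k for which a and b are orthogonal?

-4

a · b = k·6 + (-6)·(-4) = 24 + 6k
Set equal to 0: 6k = -24, so k = -4.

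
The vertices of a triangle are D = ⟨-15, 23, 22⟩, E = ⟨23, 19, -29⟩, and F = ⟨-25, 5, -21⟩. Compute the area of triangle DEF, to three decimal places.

DE = (38, -4, -51),  DF = (-10, -18, -43)
i: (-4)·(-43) - (-51)·(-18) = 172 - 918 = -746
j: (-51)·(-10) - 38·(-43) = 510 - (-1634) = 2144
k: 38·(-18) - (-4)·(-10) = -684 - 40 = -724
DE × DF = (-746, 2144, -724)
|DE × DF| = √5677428 ≈ 2382.7354
area = ½ · 2382.7354 ≈ 1191.368

1191.368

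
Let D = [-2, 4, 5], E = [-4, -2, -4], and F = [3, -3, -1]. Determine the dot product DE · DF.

DE = E − D = (-2, -6, -9)
DF = F − D = (5, -7, -6)
DE · DF = (-2)·5 + (-6)·(-7) + (-9)·(-6) = -10 + 42 + 54 = 86

86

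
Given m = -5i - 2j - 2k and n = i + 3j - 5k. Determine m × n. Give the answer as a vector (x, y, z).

(16, -27, -13)

i: (-2)·(-5) - (-2)·3 = 10 - (-6) = 16
j: (-2)·1 - (-5)·(-5) = -2 - 25 = -27
k: (-5)·3 - (-2)·1 = -15 - (-2) = -13
m × n = (16, -27, -13)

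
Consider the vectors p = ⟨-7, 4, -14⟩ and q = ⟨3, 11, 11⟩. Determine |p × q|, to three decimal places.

219.886

i: 4·11 - (-14)·11 = 44 - (-154) = 198
j: (-14)·3 - (-7)·11 = -42 - (-77) = 35
k: (-7)·11 - 4·3 = -77 - 12 = -89
p × q = (198, 35, -89)
|p × q| = √(198² + 35² + (-89)²) = √48350 ≈ 219.8863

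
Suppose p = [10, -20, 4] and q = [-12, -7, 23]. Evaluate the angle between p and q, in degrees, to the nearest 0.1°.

79.4

p · q = 10·(-12) + (-20)·(-7) + 4·23 = -120 + 140 + 92 = 112
|p|² = 100 + 400 + 16 = 516,  |p| = √516 ≈ 22.715633
|q|² = 144 + 49 + 529 = 722,  |q| = √722 ≈ 26.870058
cos θ = 112 / (22.715633 · 26.870058) ≈ 0.18350
θ = arccos(0.18350) ≈ 79.4°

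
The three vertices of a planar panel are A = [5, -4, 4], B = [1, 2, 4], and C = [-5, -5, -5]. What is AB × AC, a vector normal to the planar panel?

(-54, -36, 64)

AB = (-4, 6, 0)
AC = (-10, -1, -9)
i: 6·(-9) - 0·(-1) = -54 - 0 = -54
j: 0·(-10) - (-4)·(-9) = 0 - 36 = -36
k: (-4)·(-1) - 6·(-10) = 4 - (-60) = 64
AB × AC = (-54, -36, 64)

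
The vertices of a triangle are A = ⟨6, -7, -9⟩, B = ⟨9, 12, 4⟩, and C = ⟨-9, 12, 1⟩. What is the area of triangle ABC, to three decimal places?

206.663

AB = (3, 19, 13),  AC = (-15, 19, 10)
i: 19·10 - 13·19 = 190 - 247 = -57
j: 13·(-15) - 3·10 = -195 - 30 = -225
k: 3·19 - 19·(-15) = 57 - (-285) = 342
AB × AC = (-57, -225, 342)
|AB × AC| = √170838 ≈ 413.3255
area = ½ · 413.3255 ≈ 206.663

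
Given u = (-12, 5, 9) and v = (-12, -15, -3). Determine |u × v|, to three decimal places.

i: 5·(-3) - 9·(-15) = -15 - (-135) = 120
j: 9·(-12) - (-12)·(-3) = -108 - 36 = -144
k: (-12)·(-15) - 5·(-12) = 180 - (-60) = 240
u × v = (120, -144, 240)
|u × v| = √(120² + (-144)² + 240²) = √92736 ≈ 304.5259

304.526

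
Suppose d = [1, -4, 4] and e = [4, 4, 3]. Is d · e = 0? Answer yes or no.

yes

d · e = 1·4 + (-4)·4 + 4·3 = 4 - 16 + 12 = 0
Zero, so the vectors are orthogonal.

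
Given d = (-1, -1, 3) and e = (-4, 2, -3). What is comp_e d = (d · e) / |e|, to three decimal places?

d · e = (-1)·(-4) + (-1)·2 + 3·(-3) = 4 - 2 - 9 = -7
|e| = √(16 + 4 + 9) = √29 ≈ 5.3852
comp_e d = -7 / √29 ≈ -1.300

-1.300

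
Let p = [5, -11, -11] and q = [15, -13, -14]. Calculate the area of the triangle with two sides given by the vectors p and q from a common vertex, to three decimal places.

69.185

i: (-11)·(-14) - (-11)·(-13) = 154 - 143 = 11
j: (-11)·15 - 5·(-14) = -165 - (-70) = -95
k: 5·(-13) - (-11)·15 = -65 - (-165) = 100
p × q = (11, -95, 100)
|p × q| = √(11² + (-95)² + 100²) = √19146 ≈ 138.3691
area = ½ · 138.3691 ≈ 69.185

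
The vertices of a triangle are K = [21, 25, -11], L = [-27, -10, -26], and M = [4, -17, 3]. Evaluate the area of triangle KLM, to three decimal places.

KL = (-48, -35, -15),  KM = (-17, -42, 14)
i: (-35)·14 - (-15)·(-42) = -490 - 630 = -1120
j: (-15)·(-17) - (-48)·14 = 255 - (-672) = 927
k: (-48)·(-42) - (-35)·(-17) = 2016 - 595 = 1421
KL × KM = (-1120, 927, 1421)
|KL × KM| = √4132970 ≈ 2032.9707
area = ½ · 2032.9707 ≈ 1016.485

1016.485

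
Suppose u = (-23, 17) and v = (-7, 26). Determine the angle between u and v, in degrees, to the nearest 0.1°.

38.5

u · v = (-23)·(-7) + 17·26 = 161 + 442 = 603
|u|² = 529 + 289 = 818,  |u| = √818 ≈ 28.600699
|v|² = 49 + 676 = 725,  |v| = √725 ≈ 26.925824
cos θ = 603 / (28.600699 · 26.925824) ≈ 0.78302
θ = arccos(0.78302) ≈ 38.5°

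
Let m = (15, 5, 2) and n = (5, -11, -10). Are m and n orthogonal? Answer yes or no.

yes

m · n = 15·5 + 5·(-11) + 2·(-10) = 75 - 55 - 20 = 0
Zero, so the vectors are orthogonal.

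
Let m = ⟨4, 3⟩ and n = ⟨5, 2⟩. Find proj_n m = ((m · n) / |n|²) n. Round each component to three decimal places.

m · n = 4·5 + 3·2 = 20 + 6 = 26
|n|² = 25 + 4 = 29
proj_n m = (26/29) · (5, 2) ≈ (4.483, 1.793)

(4.483, 1.793)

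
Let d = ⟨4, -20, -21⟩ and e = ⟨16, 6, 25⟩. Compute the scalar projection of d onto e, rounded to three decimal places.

-19.186

d · e = 4·16 + (-20)·6 + (-21)·25 = 64 - 120 - 525 = -581
|e| = √(256 + 36 + 625) = √917 ≈ 30.2820
comp_e d = -581 / √917 ≈ -19.186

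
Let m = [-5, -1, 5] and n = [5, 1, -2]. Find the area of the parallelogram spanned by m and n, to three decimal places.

15.297

i: (-1)·(-2) - 5·1 = 2 - 5 = -3
j: 5·5 - (-5)·(-2) = 25 - 10 = 15
k: (-5)·1 - (-1)·5 = -5 - (-5) = 0
m × n = (-3, 15, 0)
|m × n| = √((-3)² + 15² + 0²) = √234 ≈ 15.2971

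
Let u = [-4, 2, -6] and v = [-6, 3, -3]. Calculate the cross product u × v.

(12, 24, 0)

i: 2·(-3) - (-6)·3 = -6 - (-18) = 12
j: (-6)·(-6) - (-4)·(-3) = 36 - 12 = 24
k: (-4)·3 - 2·(-6) = -12 - (-12) = 0
u × v = (12, 24, 0)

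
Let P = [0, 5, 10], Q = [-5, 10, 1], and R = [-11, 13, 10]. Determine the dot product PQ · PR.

PQ = Q − P = (-5, 5, -9)
PR = R − P = (-11, 8, 0)
PQ · PR = (-5)·(-11) + 5·8 + (-9)·0 = 55 + 40 + 0 = 95

95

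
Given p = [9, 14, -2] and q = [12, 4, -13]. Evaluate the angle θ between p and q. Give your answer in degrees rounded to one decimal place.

51.3

p · q = 9·12 + 14·4 + (-2)·(-13) = 108 + 56 + 26 = 190
|p|² = 81 + 196 + 4 = 281,  |p| = √281 ≈ 16.763055
|q|² = 144 + 16 + 169 = 329,  |q| = √329 ≈ 18.138357
cos θ = 190 / (16.763055 · 18.138357) ≈ 0.62489
θ = arccos(0.62489) ≈ 51.3°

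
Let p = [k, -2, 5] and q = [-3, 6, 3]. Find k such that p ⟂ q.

p · q = k·(-3) + (-2)·6 + 5·3 = 3 - 3k
Set equal to 0: -3k = -3, so k = 1.

1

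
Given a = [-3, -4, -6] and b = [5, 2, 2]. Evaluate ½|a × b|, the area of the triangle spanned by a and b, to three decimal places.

14.036

i: (-4)·2 - (-6)·2 = -8 - (-12) = 4
j: (-6)·5 - (-3)·2 = -30 - (-6) = -24
k: (-3)·2 - (-4)·5 = -6 - (-20) = 14
a × b = (4, -24, 14)
|a × b| = √(4² + (-24)² + 14²) = √788 ≈ 28.0713
area = ½ · 28.0713 ≈ 14.036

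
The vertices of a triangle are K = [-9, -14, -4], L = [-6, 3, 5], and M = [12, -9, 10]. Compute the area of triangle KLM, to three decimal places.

KL = (3, 17, 9),  KM = (21, 5, 14)
i: 17·14 - 9·5 = 238 - 45 = 193
j: 9·21 - 3·14 = 189 - 42 = 147
k: 3·5 - 17·21 = 15 - 357 = -342
KL × KM = (193, 147, -342)
|KL × KM| = √175822 ≈ 419.3113
area = ½ · 419.3113 ≈ 209.656

209.656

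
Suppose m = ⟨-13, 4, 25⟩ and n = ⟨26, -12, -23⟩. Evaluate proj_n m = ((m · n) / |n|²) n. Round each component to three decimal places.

(-18.522, 8.549, 16.385)

m · n = (-13)·26 + 4·(-12) + 25·(-23) = -338 - 48 - 575 = -961
|n|² = 676 + 144 + 529 = 1349
proj_n m = (-961/1349) · (26, -12, -23) ≈ (-18.522, 8.549, 16.385)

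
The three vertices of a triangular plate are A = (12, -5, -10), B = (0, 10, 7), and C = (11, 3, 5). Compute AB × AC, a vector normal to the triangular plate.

(89, 163, -81)

AB = (-12, 15, 17)
AC = (-1, 8, 15)
i: 15·15 - 17·8 = 225 - 136 = 89
j: 17·(-1) - (-12)·15 = -17 - (-180) = 163
k: (-12)·8 - 15·(-1) = -96 - (-15) = -81
AB × AC = (89, 163, -81)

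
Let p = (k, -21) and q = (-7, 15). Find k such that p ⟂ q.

p · q = k·(-7) + (-21)·15 = -315 - 7k
Set equal to 0: -7k = 315, so k = -45.

-45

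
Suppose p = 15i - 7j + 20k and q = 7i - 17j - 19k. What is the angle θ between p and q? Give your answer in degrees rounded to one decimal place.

p · q = 15·7 + (-7)·(-17) + 20·(-19) = 105 + 119 - 380 = -156
|p|² = 225 + 49 + 400 = 674,  |p| = √674 ≈ 25.961510
|q|² = 49 + 289 + 361 = 699,  |q| = √699 ≈ 26.438608
cos θ = -156 / (25.961510 · 26.438608) ≈ -0.22728
θ = arccos(-0.22728) ≈ 103.1°

103.1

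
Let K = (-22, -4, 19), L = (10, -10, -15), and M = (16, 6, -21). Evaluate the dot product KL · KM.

2516

KL = L − K = (32, -6, -34)
KM = M − K = (38, 10, -40)
KL · KM = 32·38 + (-6)·10 + (-34)·(-40) = 1216 - 60 + 1360 = 2516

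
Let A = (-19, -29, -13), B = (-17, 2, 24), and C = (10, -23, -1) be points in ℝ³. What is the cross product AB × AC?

(150, 1049, -887)

AB = (2, 31, 37)
AC = (29, 6, 12)
i: 31·12 - 37·6 = 372 - 222 = 150
j: 37·29 - 2·12 = 1073 - 24 = 1049
k: 2·6 - 31·29 = 12 - 899 = -887
AB × AC = (150, 1049, -887)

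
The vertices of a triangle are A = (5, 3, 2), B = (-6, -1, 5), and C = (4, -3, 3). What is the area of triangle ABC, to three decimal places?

32.031

AB = (-11, -4, 3),  AC = (-1, -6, 1)
i: (-4)·1 - 3·(-6) = -4 - (-18) = 14
j: 3·(-1) - (-11)·1 = -3 - (-11) = 8
k: (-11)·(-6) - (-4)·(-1) = 66 - 4 = 62
AB × AC = (14, 8, 62)
|AB × AC| = √4104 ≈ 64.0625
area = ½ · 64.0625 ≈ 32.031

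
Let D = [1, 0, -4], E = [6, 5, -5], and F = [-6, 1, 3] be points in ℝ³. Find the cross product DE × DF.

DE = (5, 5, -1)
DF = (-7, 1, 7)
i: 5·7 - (-1)·1 = 35 - (-1) = 36
j: (-1)·(-7) - 5·7 = 7 - 35 = -28
k: 5·1 - 5·(-7) = 5 - (-35) = 40
DE × DF = (36, -28, 40)

(36, -28, 40)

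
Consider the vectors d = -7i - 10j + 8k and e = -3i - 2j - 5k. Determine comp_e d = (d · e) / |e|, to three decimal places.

d · e = (-7)·(-3) + (-10)·(-2) + 8·(-5) = 21 + 20 - 40 = 1
|e| = √(9 + 4 + 25) = √38 ≈ 6.1644
comp_e d = 1 / √38 ≈ 0.162

0.162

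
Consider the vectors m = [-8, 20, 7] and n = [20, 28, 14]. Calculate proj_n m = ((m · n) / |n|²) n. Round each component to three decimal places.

m · n = (-8)·20 + 20·28 + 7·14 = -160 + 560 + 98 = 498
|n|² = 400 + 784 + 196 = 1380
proj_n m = (498/1380) · (20, 28, 14) ≈ (7.217, 10.104, 5.052)

(7.217, 10.104, 5.052)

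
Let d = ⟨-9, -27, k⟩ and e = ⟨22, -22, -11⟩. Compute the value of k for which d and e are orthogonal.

36

d · e = (-9)·22 + (-27)·(-22) + k·(-11) = 396 - 11k
Set equal to 0: -11k = -396, so k = 36.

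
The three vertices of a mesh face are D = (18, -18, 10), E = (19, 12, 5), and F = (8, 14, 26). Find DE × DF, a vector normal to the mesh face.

(640, 34, 332)

DE = (1, 30, -5)
DF = (-10, 32, 16)
i: 30·16 - (-5)·32 = 480 - (-160) = 640
j: (-5)·(-10) - 1·16 = 50 - 16 = 34
k: 1·32 - 30·(-10) = 32 - (-300) = 332
DE × DF = (640, 34, 332)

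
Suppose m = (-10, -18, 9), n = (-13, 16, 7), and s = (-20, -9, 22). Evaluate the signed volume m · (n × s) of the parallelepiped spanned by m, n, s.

n × s:
i: 16·22 - 7·(-9) = 352 - (-63) = 415
j: 7·(-20) - (-13)·22 = -140 - (-286) = 146
k: (-13)·(-9) - 16·(-20) = 117 - (-320) = 437
n × s = (415, 146, 437)
m · (n × s) = (-10)·415 + (-18)·146 + 9·437 = -4150 - 2628 + 3933 = -2845

-2845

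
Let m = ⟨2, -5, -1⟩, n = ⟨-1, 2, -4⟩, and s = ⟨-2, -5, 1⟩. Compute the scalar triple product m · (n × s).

n × s:
i: 2·1 - (-4)·(-5) = 2 - 20 = -18
j: (-4)·(-2) - (-1)·1 = 8 - (-1) = 9
k: (-1)·(-5) - 2·(-2) = 5 - (-4) = 9
n × s = (-18, 9, 9)
m · (n × s) = 2·(-18) + (-5)·9 + (-1)·9 = -36 - 45 - 9 = -90

-90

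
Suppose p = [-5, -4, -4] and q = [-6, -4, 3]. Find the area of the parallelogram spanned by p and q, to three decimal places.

i: (-4)·3 - (-4)·(-4) = -12 - 16 = -28
j: (-4)·(-6) - (-5)·3 = 24 - (-15) = 39
k: (-5)·(-4) - (-4)·(-6) = 20 - 24 = -4
p × q = (-28, 39, -4)
|p × q| = √((-28)² + 39² + (-4)²) = √2321 ≈ 48.1768

48.177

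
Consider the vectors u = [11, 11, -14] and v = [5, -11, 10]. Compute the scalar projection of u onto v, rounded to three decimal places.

-13.134

u · v = 11·5 + 11·(-11) + (-14)·10 = 55 - 121 - 140 = -206
|v| = √(25 + 121 + 100) = √246 ≈ 15.6844
comp_v u = -206 / √246 ≈ -13.134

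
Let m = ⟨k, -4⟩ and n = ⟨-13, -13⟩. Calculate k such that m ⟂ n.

4

m · n = k·(-13) + (-4)·(-13) = 52 - 13k
Set equal to 0: -13k = -52, so k = 4.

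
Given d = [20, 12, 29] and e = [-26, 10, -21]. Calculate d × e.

i: 12·(-21) - 29·10 = -252 - 290 = -542
j: 29·(-26) - 20·(-21) = -754 - (-420) = -334
k: 20·10 - 12·(-26) = 200 - (-312) = 512
d × e = (-542, -334, 512)

(-542, -334, 512)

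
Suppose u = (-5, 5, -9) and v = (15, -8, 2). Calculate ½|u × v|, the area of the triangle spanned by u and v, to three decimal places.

71.927

i: 5·2 - (-9)·(-8) = 10 - 72 = -62
j: (-9)·15 - (-5)·2 = -135 - (-10) = -125
k: (-5)·(-8) - 5·15 = 40 - 75 = -35
u × v = (-62, -125, -35)
|u × v| = √((-62)² + (-125)² + (-35)²) = √20694 ≈ 143.8541
area = ½ · 143.8541 ≈ 71.927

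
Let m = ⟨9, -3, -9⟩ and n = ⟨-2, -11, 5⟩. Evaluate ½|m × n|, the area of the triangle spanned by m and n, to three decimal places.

78.661

i: (-3)·5 - (-9)·(-11) = -15 - 99 = -114
j: (-9)·(-2) - 9·5 = 18 - 45 = -27
k: 9·(-11) - (-3)·(-2) = -99 - 6 = -105
m × n = (-114, -27, -105)
|m × n| = √((-114)² + (-27)² + (-105)²) = √24750 ≈ 157.3213
area = ½ · 157.3213 ≈ 78.661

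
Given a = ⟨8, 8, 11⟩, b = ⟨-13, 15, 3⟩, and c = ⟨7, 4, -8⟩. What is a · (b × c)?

-3447

b × c:
i: 15·(-8) - 3·4 = -120 - 12 = -132
j: 3·7 - (-13)·(-8) = 21 - 104 = -83
k: (-13)·4 - 15·7 = -52 - 105 = -157
b × c = (-132, -83, -157)
a · (b × c) = 8·(-132) + 8·(-83) + 11·(-157) = -1056 - 664 - 1727 = -3447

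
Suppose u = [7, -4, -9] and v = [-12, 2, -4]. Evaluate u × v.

i: (-4)·(-4) - (-9)·2 = 16 - (-18) = 34
j: (-9)·(-12) - 7·(-4) = 108 - (-28) = 136
k: 7·2 - (-4)·(-12) = 14 - 48 = -34
u × v = (34, 136, -34)

(34, 136, -34)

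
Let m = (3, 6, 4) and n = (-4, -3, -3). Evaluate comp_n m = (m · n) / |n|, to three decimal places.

m · n = 3·(-4) + 6·(-3) + 4·(-3) = -12 - 18 - 12 = -42
|n| = √(16 + 9 + 9) = √34 ≈ 5.8310
comp_n m = -42 / √34 ≈ -7.203

-7.203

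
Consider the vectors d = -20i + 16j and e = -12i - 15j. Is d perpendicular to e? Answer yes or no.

yes

d · e = (-20)·(-12) + 16·(-15) = 240 - 240 = 0
Zero, so the vectors are orthogonal.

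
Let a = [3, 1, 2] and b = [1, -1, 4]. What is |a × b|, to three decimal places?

i: 1·4 - 2·(-1) = 4 - (-2) = 6
j: 2·1 - 3·4 = 2 - 12 = -10
k: 3·(-1) - 1·1 = -3 - 1 = -4
a × b = (6, -10, -4)
|a × b| = √(6² + (-10)² + (-4)²) = √152 ≈ 12.3288

12.329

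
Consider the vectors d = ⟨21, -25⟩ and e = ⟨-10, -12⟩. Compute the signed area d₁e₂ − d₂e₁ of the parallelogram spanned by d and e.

21·(-12) - (-25)·(-10) = -252 - 250 = -502

-502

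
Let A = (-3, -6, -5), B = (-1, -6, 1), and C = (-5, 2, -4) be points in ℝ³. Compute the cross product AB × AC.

(-48, -14, 16)

AB = (2, 0, 6)
AC = (-2, 8, 1)
i: 0·1 - 6·8 = 0 - 48 = -48
j: 6·(-2) - 2·1 = -12 - 2 = -14
k: 2·8 - 0·(-2) = 16 - 0 = 16
AB × AC = (-48, -14, 16)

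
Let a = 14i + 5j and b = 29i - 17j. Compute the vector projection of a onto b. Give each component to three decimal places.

(8.238, -4.829)

a · b = 14·29 + 5·(-17) = 406 - 85 = 321
|b|² = 841 + 289 = 1130
proj_b a = (321/1130) · (29, -17) ≈ (8.238, -4.829)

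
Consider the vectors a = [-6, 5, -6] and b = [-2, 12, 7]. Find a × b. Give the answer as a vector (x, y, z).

(107, 54, -62)

i: 5·7 - (-6)·12 = 35 - (-72) = 107
j: (-6)·(-2) - (-6)·7 = 12 - (-42) = 54
k: (-6)·12 - 5·(-2) = -72 - (-10) = -62
a × b = (107, 54, -62)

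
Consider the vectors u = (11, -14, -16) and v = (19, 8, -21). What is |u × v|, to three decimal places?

i: (-14)·(-21) - (-16)·8 = 294 - (-128) = 422
j: (-16)·19 - 11·(-21) = -304 - (-231) = -73
k: 11·8 - (-14)·19 = 88 - (-266) = 354
u × v = (422, -73, 354)
|u × v| = √(422² + (-73)² + 354²) = √308729 ≈ 555.6339

555.634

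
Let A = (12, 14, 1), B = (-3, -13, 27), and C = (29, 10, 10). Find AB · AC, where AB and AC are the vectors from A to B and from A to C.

87

AB = B − A = (-15, -27, 26)
AC = C − A = (17, -4, 9)
AB · AC = (-15)·17 + (-27)·(-4) + 26·9 = -255 + 108 + 234 = 87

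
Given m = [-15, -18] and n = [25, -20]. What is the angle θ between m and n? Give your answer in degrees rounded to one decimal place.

m · n = (-15)·25 + (-18)·(-20) = -375 + 360 = -15
|m|² = 225 + 324 = 549,  |m| = √549 ≈ 23.430749
|n|² = 625 + 400 = 1025,  |n| = √1025 ≈ 32.015621
cos θ = -15 / (23.430749 · 32.015621) ≈ -0.02000
θ = arccos(-0.02000) ≈ 91.1°

91.1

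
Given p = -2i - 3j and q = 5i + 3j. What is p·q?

-19

p · q = (-2)·5 + (-3)·3 = -10 - 9 = -19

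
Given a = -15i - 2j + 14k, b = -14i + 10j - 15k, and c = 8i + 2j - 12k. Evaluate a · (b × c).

b × c:
i: 10·(-12) - (-15)·2 = -120 - (-30) = -90
j: (-15)·8 - (-14)·(-12) = -120 - 168 = -288
k: (-14)·2 - 10·8 = -28 - 80 = -108
b × c = (-90, -288, -108)
a · (b × c) = (-15)·(-90) + (-2)·(-288) + 14·(-108) = 1350 + 576 - 1512 = 414

414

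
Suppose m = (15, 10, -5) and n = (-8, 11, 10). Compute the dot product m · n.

-60

m · n = 15·(-8) + 10·11 + (-5)·10 = -120 + 110 - 50 = -60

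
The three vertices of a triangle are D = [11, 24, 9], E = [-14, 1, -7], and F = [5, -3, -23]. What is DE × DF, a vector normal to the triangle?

DE = (-25, -23, -16)
DF = (-6, -27, -32)
i: (-23)·(-32) - (-16)·(-27) = 736 - 432 = 304
j: (-16)·(-6) - (-25)·(-32) = 96 - 800 = -704
k: (-25)·(-27) - (-23)·(-6) = 675 - 138 = 537
DE × DF = (304, -704, 537)

(304, -704, 537)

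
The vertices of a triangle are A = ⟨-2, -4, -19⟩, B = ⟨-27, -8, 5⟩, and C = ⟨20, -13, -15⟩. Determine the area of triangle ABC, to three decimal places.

364.813

AB = (-25, -4, 24),  AC = (22, -9, 4)
i: (-4)·4 - 24·(-9) = -16 - (-216) = 200
j: 24·22 - (-25)·4 = 528 - (-100) = 628
k: (-25)·(-9) - (-4)·22 = 225 - (-88) = 313
AB × AC = (200, 628, 313)
|AB × AC| = √532353 ≈ 729.6252
area = ½ · 729.6252 ≈ 364.813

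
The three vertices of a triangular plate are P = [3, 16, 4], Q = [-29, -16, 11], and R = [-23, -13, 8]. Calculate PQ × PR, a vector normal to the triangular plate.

(75, -54, 96)

PQ = (-32, -32, 7)
PR = (-26, -29, 4)
i: (-32)·4 - 7·(-29) = -128 - (-203) = 75
j: 7·(-26) - (-32)·4 = -182 - (-128) = -54
k: (-32)·(-29) - (-32)·(-26) = 928 - 832 = 96
PQ × PR = (75, -54, 96)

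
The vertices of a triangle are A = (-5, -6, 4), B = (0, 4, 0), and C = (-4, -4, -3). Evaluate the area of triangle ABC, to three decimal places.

34.659

AB = (5, 10, -4),  AC = (1, 2, -7)
i: 10·(-7) - (-4)·2 = -70 - (-8) = -62
j: (-4)·1 - 5·(-7) = -4 - (-35) = 31
k: 5·2 - 10·1 = 10 - 10 = 0
AB × AC = (-62, 31, 0)
|AB × AC| = √4805 ≈ 69.3181
area = ½ · 69.3181 ≈ 34.659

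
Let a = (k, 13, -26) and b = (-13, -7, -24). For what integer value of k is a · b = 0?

a · b = k·(-13) + 13·(-7) + (-26)·(-24) = 533 - 13k
Set equal to 0: -13k = -533, so k = 41.

41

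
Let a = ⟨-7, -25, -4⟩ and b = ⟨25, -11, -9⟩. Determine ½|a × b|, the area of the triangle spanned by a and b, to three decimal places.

i: (-25)·(-9) - (-4)·(-11) = 225 - 44 = 181
j: (-4)·25 - (-7)·(-9) = -100 - 63 = -163
k: (-7)·(-11) - (-25)·25 = 77 - (-625) = 702
a × b = (181, -163, 702)
|a × b| = √(181² + (-163)² + 702²) = √552134 ≈ 743.0572
area = ½ · 743.0572 ≈ 371.529

371.529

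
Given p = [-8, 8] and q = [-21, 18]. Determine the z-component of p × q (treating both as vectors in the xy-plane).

(-8)·18 - 8·(-21) = -144 - (-168) = 24

24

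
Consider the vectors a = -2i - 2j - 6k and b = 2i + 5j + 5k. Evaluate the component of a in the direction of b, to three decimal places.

-5.988

a · b = (-2)·2 + (-2)·5 + (-6)·5 = -4 - 10 - 30 = -44
|b| = √(4 + 25 + 25) = √54 ≈ 7.3485
comp_b a = -44 / √54 ≈ -5.988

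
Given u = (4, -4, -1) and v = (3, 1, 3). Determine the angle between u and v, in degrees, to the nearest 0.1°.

u · v = 4·3 + (-4)·1 + (-1)·3 = 12 - 4 - 3 = 5
|u|² = 16 + 16 + 1 = 33,  |u| = √33 ≈ 5.744563
|v|² = 9 + 1 + 9 = 19,  |v| = √19 ≈ 4.358899
cos θ = 5 / (5.744563 · 4.358899) ≈ 0.19968
θ = arccos(0.19968) ≈ 78.5°

78.5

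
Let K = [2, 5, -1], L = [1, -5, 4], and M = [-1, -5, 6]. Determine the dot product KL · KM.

138

KL = L − K = (-1, -10, 5)
KM = M − K = (-3, -10, 7)
KL · KM = (-1)·(-3) + (-10)·(-10) + 5·7 = 3 + 100 + 35 = 138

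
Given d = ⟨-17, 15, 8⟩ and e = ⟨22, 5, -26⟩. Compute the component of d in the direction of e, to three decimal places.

d · e = (-17)·22 + 15·5 + 8·(-26) = -374 + 75 - 208 = -507
|e| = √(484 + 25 + 676) = √1185 ≈ 34.4238
comp_e d = -507 / √1185 ≈ -14.728

-14.728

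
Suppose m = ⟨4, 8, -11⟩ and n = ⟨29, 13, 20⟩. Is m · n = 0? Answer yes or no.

yes

m · n = 4·29 + 8·13 + (-11)·20 = 116 + 104 - 220 = 0
Zero, so the vectors are orthogonal.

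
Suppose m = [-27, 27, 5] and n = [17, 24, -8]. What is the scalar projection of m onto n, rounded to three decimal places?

4.889

m · n = (-27)·17 + 27·24 + 5·(-8) = -459 + 648 - 40 = 149
|n| = √(289 + 576 + 64) = √929 ≈ 30.4795
comp_n m = 149 / √929 ≈ 4.889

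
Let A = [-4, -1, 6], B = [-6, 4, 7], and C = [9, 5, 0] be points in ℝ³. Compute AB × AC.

(-36, 1, -77)

AB = (-2, 5, 1)
AC = (13, 6, -6)
i: 5·(-6) - 1·6 = -30 - 6 = -36
j: 1·13 - (-2)·(-6) = 13 - 12 = 1
k: (-2)·6 - 5·13 = -12 - 65 = -77
AB × AC = (-36, 1, -77)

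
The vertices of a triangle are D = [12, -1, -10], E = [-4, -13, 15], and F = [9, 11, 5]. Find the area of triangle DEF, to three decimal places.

278.213

DE = (-16, -12, 25),  DF = (-3, 12, 15)
i: (-12)·15 - 25·12 = -180 - 300 = -480
j: 25·(-3) - (-16)·15 = -75 - (-240) = 165
k: (-16)·12 - (-12)·(-3) = -192 - 36 = -228
DE × DF = (-480, 165, -228)
|DE × DF| = √309609 ≈ 556.4252
area = ½ · 556.4252 ≈ 278.213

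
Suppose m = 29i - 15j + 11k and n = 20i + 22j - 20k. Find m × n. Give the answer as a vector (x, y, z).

i: (-15)·(-20) - 11·22 = 300 - 242 = 58
j: 11·20 - 29·(-20) = 220 - (-580) = 800
k: 29·22 - (-15)·20 = 638 - (-300) = 938
m × n = (58, 800, 938)

(58, 800, 938)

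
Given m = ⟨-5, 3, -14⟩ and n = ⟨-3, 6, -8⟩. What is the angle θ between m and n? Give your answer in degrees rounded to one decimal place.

23.7

m · n = (-5)·(-3) + 3·6 + (-14)·(-8) = 15 + 18 + 112 = 145
|m|² = 25 + 9 + 196 = 230,  |m| = √230 ≈ 15.165751
|n|² = 9 + 36 + 64 = 109,  |n| = √109 ≈ 10.440307
cos θ = 145 / (15.165751 · 10.440307) ≈ 0.91578
θ = arccos(0.91578) ≈ 23.7°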